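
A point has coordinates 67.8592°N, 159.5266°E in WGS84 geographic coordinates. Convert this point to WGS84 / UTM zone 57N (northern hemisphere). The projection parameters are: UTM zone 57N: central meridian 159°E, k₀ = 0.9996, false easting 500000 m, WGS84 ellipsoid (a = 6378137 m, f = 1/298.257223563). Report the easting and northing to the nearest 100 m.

E 522100 m, N 7527300 m

Zone 57 central meridian λ₀ = 6×57 − 183 = 159°; Δλ = +0.5266°.
Transverse Mercator on WGS84 with k₀ = 0.9996 gives E = 522147.890 m, N = 7527260.761 m.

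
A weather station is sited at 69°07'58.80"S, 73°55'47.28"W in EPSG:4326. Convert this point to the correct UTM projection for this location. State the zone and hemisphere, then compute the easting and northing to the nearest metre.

Longitude -73.9298° lies in the 6° band [-78°, -72°), giving zone 18; latitude is south of the equator, so 18S.
Zone 18 central meridian λ₀ = 6×18 − 183 = -75°; Δλ = +1.0702°.
Transverse Mercator on WGS84 with k₀ = 0.9996 gives E = 542541.253 m, N = 2330436.386 m.

Zone 18S: E 542541 m, N 2330436 m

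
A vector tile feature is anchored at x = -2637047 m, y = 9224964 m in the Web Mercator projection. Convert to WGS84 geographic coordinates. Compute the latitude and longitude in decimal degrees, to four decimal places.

lat 63.5042°, lon -23.6890°

R = 6378137 m. λ = x/R = -23.68899625°.
φ = 2·arctan(exp(y/R)) − 90° = 2·arctan(4.24755) − 90° = 63.50420171°.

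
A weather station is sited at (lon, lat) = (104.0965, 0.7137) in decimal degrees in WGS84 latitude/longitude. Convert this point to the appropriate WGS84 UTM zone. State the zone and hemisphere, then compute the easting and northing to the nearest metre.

Longitude 104.0965° lies in the 6° band [102°, 108°), giving zone 48; latitude is north of the equator, so 48N.
Zone 48 central meridian λ₀ = 6×48 − 183 = 105°; Δλ = -0.9035°.
Transverse Mercator on WGS84 with k₀ = 0.9996 gives E = 399466.625 m, N = 78895.209 m.

Zone 48N: E 399467 m, N 78895 m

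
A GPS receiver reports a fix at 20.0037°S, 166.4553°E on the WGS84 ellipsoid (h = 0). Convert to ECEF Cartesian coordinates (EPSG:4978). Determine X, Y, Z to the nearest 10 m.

X -5828940 m, Y 1404220 m, Z -2168080 m

WGS84: a = 6378137 m, e² = 0.006694380; N(φ) = a/√(1−e²sin²φ) = 6380636.694 m.
X = (N+h)·cosφ·cosλ = -5828940.971 m; Y = (N+h)·cosφ·sinλ = 1404215.445 m; Z = (N(1−e²)+h)·sinφ = -2168081.687 m.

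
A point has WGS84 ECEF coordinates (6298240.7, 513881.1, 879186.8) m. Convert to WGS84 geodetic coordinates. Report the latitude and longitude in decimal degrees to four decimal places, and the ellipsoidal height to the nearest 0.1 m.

lat 7.9734°, lon 4.6645°, h 2308.6 m

λ = atan2(Y, X) = 4.66449975°; p = √(X²+Y²) = 6319170.0 m.
Bowring's method on WGS84 (a = 6378137 m, b = 6356752.314 m) gives φ = 7.97339967°, h = 2308.647 m.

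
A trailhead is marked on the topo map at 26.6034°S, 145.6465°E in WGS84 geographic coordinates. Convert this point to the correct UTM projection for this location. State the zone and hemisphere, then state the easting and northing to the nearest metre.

Zone 55S: E 365237 m, N 7056778 m

Longitude 145.6465° lies in the 6° band [144°, 150°), giving zone 55; latitude is south of the equator, so 55S.
Zone 55 central meridian λ₀ = 6×55 − 183 = 147°; Δλ = -1.3535°.
Transverse Mercator on WGS84 with k₀ = 0.9996 gives E = 365236.797 m, N = 7056777.728 m.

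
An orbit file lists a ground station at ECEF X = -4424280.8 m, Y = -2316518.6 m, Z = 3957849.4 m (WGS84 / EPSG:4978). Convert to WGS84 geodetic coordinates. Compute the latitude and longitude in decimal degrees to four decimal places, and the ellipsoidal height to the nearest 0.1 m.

λ = atan2(Y, X) = -152.36379958°; p = √(X²+Y²) = 4994048.4 m.
Bowring's method on WGS84 (a = 6378137 m, b = 6356752.314 m) gives φ = 38.58469983°, h = 2350.685 m.

lat 38.5847°, lon -152.3638°, h 2350.7 m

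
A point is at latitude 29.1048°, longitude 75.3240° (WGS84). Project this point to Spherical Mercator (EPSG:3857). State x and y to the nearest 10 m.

x 8385030 m, y 3388990 m

Web Mercator is spherical with R = a = 6378137 m.
x = R·λ = 6378137 × 1.314651806 = 8385029.325 m.
y = R·ln tan(π/4 + φ/2) = 6378137 × 0.531345046 = 3388991.501 m.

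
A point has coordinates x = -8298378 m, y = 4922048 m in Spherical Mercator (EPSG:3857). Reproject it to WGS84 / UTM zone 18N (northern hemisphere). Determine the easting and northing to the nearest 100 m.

Web Mercator inverse (R = 6378137 m) → φ = 40.38499881°, λ = -74.54559791°.
UTM 18N forward: E = 538568.978 m, N = 4470588.841 m.

E 538600 m, N 4470600 m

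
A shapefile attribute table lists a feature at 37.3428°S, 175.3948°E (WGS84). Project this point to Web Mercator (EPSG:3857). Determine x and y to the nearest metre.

x 19524860 m, y -4486997 m

Web Mercator is spherical with R = a = 6378137 m.
x = R·λ = 6378137 × 3.061216751 = 19524859.824 m.
y = R·ln tan(π/4 + φ/2) = 6378137 × -0.703496493 = -4486997.010 m.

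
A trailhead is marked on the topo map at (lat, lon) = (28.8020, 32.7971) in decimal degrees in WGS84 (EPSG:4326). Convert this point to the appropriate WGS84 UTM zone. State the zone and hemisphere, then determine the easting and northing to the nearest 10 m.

Longitude 32.7971° lies in the 6° band [30°, 36°), giving zone 36; latitude is north of the equator, so 36N.
Zone 36 central meridian λ₀ = 6×36 − 183 = 33°; Δλ = -0.2029°.
Transverse Mercator on WGS84 with k₀ = 0.9996 gives E = 480199.987 m, N = 3186066.127 m.

Zone 36N: E 480200 m, N 3186070 m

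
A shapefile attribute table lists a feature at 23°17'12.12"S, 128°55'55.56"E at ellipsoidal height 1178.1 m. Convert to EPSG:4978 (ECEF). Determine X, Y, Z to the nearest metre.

X -3684122 m, Y 4560552 m, Z -2506381 m

WGS84: a = 6378137 m, e² = 0.006694380; N(φ) = a/√(1−e²sin²φ) = 6381476.179 m.
X = (N+h)·cosφ·cosλ = -3684121.938 m; Y = (N+h)·cosφ·sinλ = 4560551.824 m; Z = (N(1−e²)+h)·sinφ = -2506380.752 m.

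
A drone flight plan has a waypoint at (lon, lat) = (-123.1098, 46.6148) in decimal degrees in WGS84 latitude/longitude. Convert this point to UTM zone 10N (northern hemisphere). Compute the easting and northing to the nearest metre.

E 491593 m, N 5162366 m

Zone 10 central meridian λ₀ = 6×10 − 183 = -123°; Δλ = -0.1098°.
Transverse Mercator on WGS84 with k₀ = 0.9996 gives E = 491592.588 m, N = 5162365.533 m.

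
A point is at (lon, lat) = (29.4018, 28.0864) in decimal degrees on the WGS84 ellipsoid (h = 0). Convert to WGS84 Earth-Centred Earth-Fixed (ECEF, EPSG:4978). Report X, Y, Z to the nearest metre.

WGS84: a = 6378137 m, e² = 0.006694380; N(φ) = a/√(1−e²sin²φ) = 6382874.349 m.
X = (N+h)·cosφ·cosλ = 4905908.397 m; Y = (N+h)·cosφ·sinλ = 2764540.376 m; Z = (N(1−e²)+h)·sinφ = 2984955.985 m.

X 4905908 m, Y 2764540 m, Z 2984956 m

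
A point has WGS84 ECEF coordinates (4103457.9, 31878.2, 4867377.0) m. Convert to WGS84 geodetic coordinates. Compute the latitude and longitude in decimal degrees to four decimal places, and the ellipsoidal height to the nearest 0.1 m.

λ = atan2(Y, X) = 0.44510011°; p = √(X²+Y²) = 4103581.7 m.
Bowring's method on WGS84 (a = 6378137 m, b = 6356752.314 m) gives φ = 50.05599969°, h = 764.974 m.

lat 50.0560°, lon 0.4451°, h 765.0 m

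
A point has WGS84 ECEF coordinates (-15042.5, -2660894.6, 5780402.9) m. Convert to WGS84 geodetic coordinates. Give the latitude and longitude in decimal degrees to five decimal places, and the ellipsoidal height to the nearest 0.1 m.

lat 65.42740°, lon -90.32390°, h 2985.6 m

λ = atan2(Y, X) = -90.32389956°; p = √(X²+Y²) = 2660937.1 m.
Bowring's method on WGS84 (a = 6378137 m, b = 6356752.314 m) gives φ = 65.42739966°, h = 2985.574 m.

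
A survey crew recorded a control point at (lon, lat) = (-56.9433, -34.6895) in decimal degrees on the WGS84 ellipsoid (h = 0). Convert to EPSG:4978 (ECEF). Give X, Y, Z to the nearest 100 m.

X 2863800 m, Y -4400300 m, Z -3609600 m

WGS84: a = 6378137 m, e² = 0.006694380; N(φ) = a/√(1−e²sin²φ) = 6385063.317 m.
X = (N+h)·cosφ·cosλ = 2863769.570 m; Y = (N+h)·cosφ·sinλ = -4400279.052 m; Z = (N(1−e²)+h)·sinφ = -3609596.865 m.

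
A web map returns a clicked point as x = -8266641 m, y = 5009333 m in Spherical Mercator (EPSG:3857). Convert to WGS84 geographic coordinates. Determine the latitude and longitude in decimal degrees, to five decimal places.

R = 6378137 m. λ = x/R = -74.26049959°.
φ = 2·arctan(exp(y/R)) − 90° = 2·arctan(2.19326) − 90° = 40.97959909°.

lat 40.97960°, lon -74.26050°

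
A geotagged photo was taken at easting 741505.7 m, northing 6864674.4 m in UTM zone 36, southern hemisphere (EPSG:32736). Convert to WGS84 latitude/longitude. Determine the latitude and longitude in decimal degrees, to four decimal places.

Zone 36S: λ₀ = 33°, k₀ = 0.9996, false easting 500000 m, false northing 10000000 m.
Meridian distance M = (N − FN)/k₀ = -3136580.2 m.
Inverse transverse Mercator on WGS84 gives φ = -28.32190027°, λ = 35.46319976°.

lat -28.3219°, lon 35.4632°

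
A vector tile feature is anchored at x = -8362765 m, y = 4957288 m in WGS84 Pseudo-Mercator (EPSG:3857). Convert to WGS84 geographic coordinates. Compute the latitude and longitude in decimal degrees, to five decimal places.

R = 6378137 m. λ = x/R = -75.12399617°.
φ = 2·arctan(exp(y/R)) − 90° = 2·arctan(2.17544) − 90° = 40.62569809°.

lat 40.62570°, lon -75.12400°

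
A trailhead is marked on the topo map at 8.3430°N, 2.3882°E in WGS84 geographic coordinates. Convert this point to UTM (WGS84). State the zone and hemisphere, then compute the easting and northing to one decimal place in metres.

Longitude 2.3882° lies in the 6° band [0°, 6°), giving zone 31; latitude is north of the equator, so 31N.
Zone 31 central meridian λ₀ = 6×31 − 183 = 3°; Δλ = -0.6118°.
Transverse Mercator on WGS84 with k₀ = 0.9996 gives E = 432636.454 m, N = 922269.537 m.

Zone 31N: E 432636.5 m, N 922269.5 m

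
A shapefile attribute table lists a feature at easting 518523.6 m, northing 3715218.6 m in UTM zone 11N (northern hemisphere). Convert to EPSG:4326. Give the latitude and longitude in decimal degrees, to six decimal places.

lat 33.576500°, lon -116.800400°

Zone 11N: λ₀ = -117°, k₀ = 0.9996, false easting 500000 m.
Meridian distance M = (N − FN)/k₀ = 3716705.3 m.
Inverse transverse Mercator on WGS84 gives φ = 33.57650002°, λ = -116.80040012°.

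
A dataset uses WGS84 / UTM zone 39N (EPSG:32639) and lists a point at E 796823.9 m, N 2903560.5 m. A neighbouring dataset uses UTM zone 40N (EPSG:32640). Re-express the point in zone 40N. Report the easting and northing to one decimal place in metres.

E 197317.7 m, N 2903696.2 m

UTM 39N → geographic: φ = 26.22100028°, λ = 53.97070023°.
UTM 40N (λ₀ = 57°) forward: E = 197317.684 m, N = 2903696.157 m.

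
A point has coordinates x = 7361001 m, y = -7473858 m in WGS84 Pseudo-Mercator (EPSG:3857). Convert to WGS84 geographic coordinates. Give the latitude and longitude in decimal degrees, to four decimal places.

lat -55.5729°, lon 66.1250°

R = 6378137 m. λ = x/R = 66.12499705°.
φ = 2·arctan(exp(y/R)) − 90° = 2·arctan(0.30981) − 90° = -55.57290135°.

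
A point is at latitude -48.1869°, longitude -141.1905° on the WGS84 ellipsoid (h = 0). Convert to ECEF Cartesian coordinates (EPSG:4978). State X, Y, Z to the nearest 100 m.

WGS84: a = 6378137 m, e² = 0.006694380; N(φ) = a/√(1−e²sin²φ) = 6390029.613 m.
X = (N+h)·cosφ·cosλ = -3319732.880 m; Y = (N+h)·cosφ·sinλ = -2670040.143 m; Z = (N(1−e²)+h)·sinφ = -4730756.862 m.

X -3319700 m, Y -2670000 m, Z -4730800 m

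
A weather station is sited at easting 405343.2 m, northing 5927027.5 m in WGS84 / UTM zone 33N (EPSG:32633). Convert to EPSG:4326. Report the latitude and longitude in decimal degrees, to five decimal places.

lat 53.48370°, lon 13.57350°

Zone 33N: λ₀ = 15°, k₀ = 0.9996, false easting 500000 m.
Meridian distance M = (N − FN)/k₀ = 5929399.3 m.
Inverse transverse Mercator on WGS84 gives φ = 53.48370031°, λ = 13.57349951°.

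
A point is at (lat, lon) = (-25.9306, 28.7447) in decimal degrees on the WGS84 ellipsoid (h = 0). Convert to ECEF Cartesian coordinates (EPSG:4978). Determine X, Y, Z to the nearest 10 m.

X 5032390 m, Y 2760260 m, Z -2772150 m

WGS84: a = 6378137 m, e² = 0.006694380; N(φ) = a/√(1−e²sin²φ) = 6382223.156 m.
X = (N+h)·cosφ·cosλ = 5032394.096 m; Y = (N+h)·cosφ·sinλ = 2760260.355 m; Z = (N(1−e²)+h)·sinφ = -2772149.394 m.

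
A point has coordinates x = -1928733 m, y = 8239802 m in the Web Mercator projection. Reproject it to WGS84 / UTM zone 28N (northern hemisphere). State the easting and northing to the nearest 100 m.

E 367400 m, N 6572900 m

Web Mercator inverse (R = 6378137 m) → φ = 59.27379825°, λ = -17.32610333°.
UTM 28N forward: E = 367439.879 m, N = 6572853.844 m.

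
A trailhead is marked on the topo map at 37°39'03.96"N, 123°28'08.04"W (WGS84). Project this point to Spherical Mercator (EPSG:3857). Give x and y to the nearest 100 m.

Web Mercator is spherical with R = a = 6378137 m.
x = R·λ = 6378137 × -2.154938829 = -13744495.077 m.
y = R·ln tan(π/4 + φ/2) = 6378137 × 0.710278647 = 4530254.517 m.

x -13744500 m, y 4530300 m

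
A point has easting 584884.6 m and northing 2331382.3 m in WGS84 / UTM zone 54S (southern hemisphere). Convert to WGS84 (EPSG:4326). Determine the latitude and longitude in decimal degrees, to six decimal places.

lat -69.114600°, lon 143.133901°

Zone 54S: λ₀ = 141°, k₀ = 0.9996, false easting 500000 m, false northing 10000000 m.
Meridian distance M = (N − FN)/k₀ = -7671686.4 m.
Inverse transverse Mercator on WGS84 gives φ = -69.11459999°, λ = 143.13390085°.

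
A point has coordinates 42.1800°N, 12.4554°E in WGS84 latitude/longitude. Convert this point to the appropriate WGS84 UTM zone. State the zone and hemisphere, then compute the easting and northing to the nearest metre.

Zone 33N: E 289850 m, N 4672896 m

Longitude 12.4554° lies in the 6° band [12°, 18°), giving zone 33; latitude is north of the equator, so 33N.
Zone 33 central meridian λ₀ = 6×33 − 183 = 15°; Δλ = -2.5446°.
Transverse Mercator on WGS84 with k₀ = 0.9996 gives E = 289850.319 m, N = 4672896.230 m.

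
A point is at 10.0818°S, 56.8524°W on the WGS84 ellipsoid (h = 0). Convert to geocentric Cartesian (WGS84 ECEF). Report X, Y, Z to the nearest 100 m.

X 3434100 m, Y -5258300 m, Z -1109200 m

WGS84: a = 6378137 m, e² = 0.006694380; N(φ) = a/√(1−e²sin²φ) = 6378791.312 m.
X = (N+h)·cosφ·cosλ = 3434051.237 m; Y = (N+h)·cosφ·sinλ = -5258269.843 m; Z = (N(1−e²)+h)·sinφ = -1109157.705 m.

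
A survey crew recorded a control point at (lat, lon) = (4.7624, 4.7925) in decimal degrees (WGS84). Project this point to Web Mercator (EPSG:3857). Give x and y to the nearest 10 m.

Web Mercator is spherical with R = a = 6378137 m.
x = R·λ = 6378137 × 0.083644904 = 533498.660 m.
y = R·ln tan(π/4 + φ/2) = 6378137 × 0.083215436 = 530759.453 m.

x 533500 m, y 530760 m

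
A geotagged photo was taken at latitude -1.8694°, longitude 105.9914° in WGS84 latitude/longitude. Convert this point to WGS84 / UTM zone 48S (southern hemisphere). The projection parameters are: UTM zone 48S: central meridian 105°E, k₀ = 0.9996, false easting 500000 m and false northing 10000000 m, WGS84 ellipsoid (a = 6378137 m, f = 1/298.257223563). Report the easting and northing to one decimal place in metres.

Zone 48 central meridian λ₀ = 6×48 − 183 = 105°; Δλ = +0.9914°.
Transverse Mercator on WGS84 with k₀ = 0.9996 gives E = 610265.205 m, N = 9793343.274 m.

E 610265.2 m, N 9793343.3 m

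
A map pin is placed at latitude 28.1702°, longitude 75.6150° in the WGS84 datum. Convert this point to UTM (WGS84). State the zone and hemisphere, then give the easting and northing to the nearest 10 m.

Longitude 75.6150° lies in the 6° band [72°, 78°), giving zone 43; latitude is north of the equator, so 43N.
Zone 43 central meridian λ₀ = 6×43 − 183 = 75°; Δλ = +0.6150°.
Transverse Mercator on WGS84 with k₀ = 0.9996 gives E = 560373.724 m, N = 3116209.501 m.

Zone 43N: E 560370 m, N 3116210 m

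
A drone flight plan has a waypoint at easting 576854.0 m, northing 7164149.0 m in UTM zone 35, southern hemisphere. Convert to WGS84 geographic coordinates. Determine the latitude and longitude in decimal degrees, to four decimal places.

Zone 35S: λ₀ = 27°, k₀ = 0.9996, false easting 500000 m, false northing 10000000 m.
Meridian distance M = (N − FN)/k₀ = -2836985.8 m.
Inverse transverse Mercator on WGS84 gives φ = -25.63829972°, λ = 27.76559990°.

lat -25.6383°, lon 27.7656°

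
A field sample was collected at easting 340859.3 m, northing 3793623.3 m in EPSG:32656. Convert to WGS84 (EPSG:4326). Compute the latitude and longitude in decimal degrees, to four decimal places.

Zone 56N: λ₀ = 153°, k₀ = 0.9996, false easting 500000 m.
Meridian distance M = (N − FN)/k₀ = 3795141.4 m.
Inverse transverse Mercator on WGS84 gives φ = 34.27160032°, λ = 151.27130028°.

lat 34.2716°, lon 151.2713°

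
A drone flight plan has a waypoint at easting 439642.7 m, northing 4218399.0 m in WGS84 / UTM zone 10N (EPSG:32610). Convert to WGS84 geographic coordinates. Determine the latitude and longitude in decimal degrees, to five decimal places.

Zone 10N: λ₀ = -123°, k₀ = 0.9996, false easting 500000 m.
Meridian distance M = (N − FN)/k₀ = 4220087.0 m.
Inverse transverse Mercator on WGS84 gives φ = 38.11139976°, λ = -123.68850052°.

lat 38.11140°, lon -123.68850°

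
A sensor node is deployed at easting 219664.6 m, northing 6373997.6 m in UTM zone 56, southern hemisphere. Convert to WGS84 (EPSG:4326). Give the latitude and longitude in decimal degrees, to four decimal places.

Zone 56S: λ₀ = 153°, k₀ = 0.9996, false easting 500000 m, false northing 10000000 m.
Meridian distance M = (N − FN)/k₀ = -3627453.4 m.
Inverse transverse Mercator on WGS84 gives φ = -32.73619972°, λ = 150.00849992°.

lat -32.7362°, lon 150.0085°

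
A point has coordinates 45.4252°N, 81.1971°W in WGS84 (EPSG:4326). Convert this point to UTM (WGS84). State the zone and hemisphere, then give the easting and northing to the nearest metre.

Zone 17N: E 484581 m, N 5030205 m

Longitude -81.1971° lies in the 6° band [-84°, -78°), giving zone 17; latitude is north of the equator, so 17N.
Zone 17 central meridian λ₀ = 6×17 − 183 = -81°; Δλ = -0.1971°.
Transverse Mercator on WGS84 with k₀ = 0.9996 gives E = 484580.832 m, N = 5030205.389 m.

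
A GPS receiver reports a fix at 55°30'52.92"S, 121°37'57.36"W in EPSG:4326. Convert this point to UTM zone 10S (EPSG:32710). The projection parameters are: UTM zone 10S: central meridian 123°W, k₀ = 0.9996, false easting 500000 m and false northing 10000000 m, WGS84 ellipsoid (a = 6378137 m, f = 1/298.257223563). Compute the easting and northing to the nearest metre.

E 586344 m, N 3847082 m

Zone 10 central meridian λ₀ = 6×10 − 183 = -123°; Δλ = +1.3674°.
Transverse Mercator on WGS84 with k₀ = 0.9996 gives E = 586344.371 m, N = 3847081.505 m.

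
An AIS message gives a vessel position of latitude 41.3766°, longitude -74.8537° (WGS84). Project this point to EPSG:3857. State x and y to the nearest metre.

x -8332676 m, y 5068050 m

Web Mercator is spherical with R = a = 6378137 m.
x = R·λ = 6378137 × -1.306443522 = -8332675.768 m.
y = R·ln tan(π/4 + φ/2) = 6378137 × 0.794597197 = 5068049.783 m.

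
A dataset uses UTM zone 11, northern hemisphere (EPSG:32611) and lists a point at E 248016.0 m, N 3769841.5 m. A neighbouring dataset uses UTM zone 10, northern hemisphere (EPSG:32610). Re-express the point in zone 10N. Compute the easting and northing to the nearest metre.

E 801947 m, N 3771307 m

UTM 11N → geographic: φ = 34.03900021°, λ = -119.72949978°.
UTM 10N (λ₀ = -123°) forward: E = 801947.195 m, N = 3771307.230 m.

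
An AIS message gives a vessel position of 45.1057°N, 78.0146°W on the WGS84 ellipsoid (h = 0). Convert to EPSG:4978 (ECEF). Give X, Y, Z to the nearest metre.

X 936407 m, Y -4410977 m, Z 4495647 m

WGS84: a = 6378137 m, e² = 0.006694380; N(φ) = a/√(1−e²sin²φ) = 6388877.874 m.
X = (N+h)·cosφ·cosλ = 936407.444 m; Y = (N+h)·cosφ·sinλ = -4410977.259 m; Z = (N(1−e²)+h)·sinφ = 4495646.941 m.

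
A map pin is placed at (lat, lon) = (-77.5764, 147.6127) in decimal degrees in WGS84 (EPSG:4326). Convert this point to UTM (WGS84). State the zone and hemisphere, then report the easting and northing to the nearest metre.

Zone 55S: E 514714 m, N 1388827 m

Longitude 147.6127° lies in the 6° band [144°, 150°), giving zone 55; latitude is south of the equator, so 55S.
Zone 55 central meridian λ₀ = 6×55 − 183 = 147°; Δλ = +0.6127°.
Transverse Mercator on WGS84 with k₀ = 0.9996 gives E = 514714.482 m, N = 1388826.838 m.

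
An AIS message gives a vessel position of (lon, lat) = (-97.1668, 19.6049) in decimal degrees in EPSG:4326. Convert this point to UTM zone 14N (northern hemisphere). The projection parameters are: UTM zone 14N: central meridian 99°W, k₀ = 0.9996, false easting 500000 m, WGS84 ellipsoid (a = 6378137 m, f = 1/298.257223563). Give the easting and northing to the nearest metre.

Zone 14 central meridian λ₀ = 6×14 − 183 = -99°; Δλ = +1.8332°.
Transverse Mercator on WGS84 with k₀ = 0.9996 gives E = 692261.798 m, N = 2168792.766 m.

E 692262 m, N 2168793 m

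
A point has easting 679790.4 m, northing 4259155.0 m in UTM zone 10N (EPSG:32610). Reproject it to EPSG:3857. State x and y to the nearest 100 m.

Unproject from UTM 10N (λ₀ = -123°) → φ = 38.46259992°, λ = -120.93929994°.
Web Mercator (R = 6378137 m): x = -13462901.286 m, y = 4644983.367 m.

x -13462900 m, y 4645000 m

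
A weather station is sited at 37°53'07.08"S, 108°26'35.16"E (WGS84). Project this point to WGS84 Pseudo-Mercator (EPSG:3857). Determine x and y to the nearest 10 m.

Web Mercator is spherical with R = a = 6378137 m.
x = R·λ = 6378137 × 1.892689146 = 12071830.672 m.
y = R·ln tan(π/4 + φ/2) = 6378137 × -0.715449542 = -4563235.197 m.

x 12071830 m, y -4563240 m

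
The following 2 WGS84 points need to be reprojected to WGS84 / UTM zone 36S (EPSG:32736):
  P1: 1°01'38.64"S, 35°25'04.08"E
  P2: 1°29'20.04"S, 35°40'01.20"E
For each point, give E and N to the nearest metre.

P1: E 769078 m, N 9886339 m; P2: E 796779 m, N 9835252 m

UTM zone 36S: λ₀ = 33°, k₀ = 0.9996.
P1 (-1.0274°, 35.4178°) → (769078.000, 9886339.464) m.
P2 (-1.4889°, 35.6670°) → (796778.569, 9835251.872) m.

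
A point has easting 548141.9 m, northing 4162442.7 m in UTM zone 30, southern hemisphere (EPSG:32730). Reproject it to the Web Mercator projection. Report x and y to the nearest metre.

x -254677 m, y -6925090 m

Unproject from UTM 30S (λ₀ = -3°) → φ = -52.68580027°, λ = -2.28780043°.
Web Mercator (R = 6378137 m): x = -254676.779 m, y = -6925089.637 m.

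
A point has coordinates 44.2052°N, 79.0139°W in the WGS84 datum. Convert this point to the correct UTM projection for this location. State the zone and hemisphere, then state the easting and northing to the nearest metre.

Longitude -79.0139° lies in the 6° band [-84°, -78°), giving zone 17; latitude is north of the equator, so 17N.
Zone 17 central meridian λ₀ = 6×17 − 183 = -81°; Δλ = +1.9861°.
Transverse Mercator on WGS84 with k₀ = 0.9996 gives E = 658684.906 m, N = 4896582.365 m.

Zone 17N: E 658685 m, N 4896582 m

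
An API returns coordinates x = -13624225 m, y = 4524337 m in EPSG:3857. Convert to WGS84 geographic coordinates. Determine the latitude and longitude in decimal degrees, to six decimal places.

R = 6378137 m. λ = x/R = -122.38849552°.
φ = 2·arctan(exp(y/R)) − 90° = 2·arctan(2.03267) − 90° = 37.60900052°.

lat 37.609001°, lon -122.388496°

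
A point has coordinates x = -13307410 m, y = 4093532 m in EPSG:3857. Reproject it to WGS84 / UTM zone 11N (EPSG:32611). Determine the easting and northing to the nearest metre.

Web Mercator inverse (R = 6378137 m) → φ = 34.48069719°, λ = -119.54249795°.
UTM 11N forward: E = 266508.919 m, N = 3818390.839 m.

E 266509 m, N 3818391 m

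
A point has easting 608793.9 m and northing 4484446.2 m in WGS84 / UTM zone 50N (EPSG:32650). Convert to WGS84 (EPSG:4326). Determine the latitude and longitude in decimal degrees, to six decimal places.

lat 40.503600°, lon 118.284000°

Zone 50N: λ₀ = 117°, k₀ = 0.9996, false easting 500000 m.
Meridian distance M = (N − FN)/k₀ = 4486240.7 m.
Inverse transverse Mercator on WGS84 gives φ = 40.50360033°, λ = 118.28400002°.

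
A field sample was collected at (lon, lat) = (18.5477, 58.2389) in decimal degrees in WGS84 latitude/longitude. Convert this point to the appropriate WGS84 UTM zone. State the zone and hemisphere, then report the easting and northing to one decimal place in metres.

Longitude 18.5477° lies in the 6° band [18°, 24°), giving zone 34; latitude is north of the equator, so 34N.
Zone 34 central meridian λ₀ = 6×34 − 183 = 21°; Δλ = -2.4523°.
Transverse Mercator on WGS84 with k₀ = 0.9996 gives E = 356032.759 m, N = 6457928.340 m.

Zone 34N: E 356032.8 m, N 6457928.3 m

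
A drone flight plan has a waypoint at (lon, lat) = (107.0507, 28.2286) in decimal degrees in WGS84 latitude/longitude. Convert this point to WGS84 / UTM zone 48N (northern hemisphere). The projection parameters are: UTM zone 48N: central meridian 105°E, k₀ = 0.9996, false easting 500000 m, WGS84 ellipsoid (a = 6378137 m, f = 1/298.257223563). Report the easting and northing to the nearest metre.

E 701227 m, N 3124230 m

Zone 48 central meridian λ₀ = 6×48 − 183 = 105°; Δλ = +2.0507°.
Transverse Mercator on WGS84 with k₀ = 0.9996 gives E = 701226.799 m, N = 3124229.742 m.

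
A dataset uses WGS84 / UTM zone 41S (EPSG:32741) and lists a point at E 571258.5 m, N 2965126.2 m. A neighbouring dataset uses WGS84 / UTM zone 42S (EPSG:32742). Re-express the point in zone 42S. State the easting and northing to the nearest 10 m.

UTM 41S → geographic: φ = -63.43519960°, λ = 64.42819969°.
UTM 42S (λ₀ = 69°) forward: E = 272026.067 m, N = 2957779.412 m.

E 272030 m, N 2957780 m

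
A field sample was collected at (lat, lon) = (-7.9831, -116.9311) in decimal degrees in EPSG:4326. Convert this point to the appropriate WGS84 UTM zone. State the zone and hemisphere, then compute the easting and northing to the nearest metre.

Zone 11S: E 507593 m, N 9117570 m

Longitude -116.9311° lies in the 6° band [-120°, -114°), giving zone 11; latitude is south of the equator, so 11S.
Zone 11 central meridian λ₀ = 6×11 − 183 = -117°; Δλ = +0.0689°.
Transverse Mercator on WGS84 with k₀ = 0.9996 gives E = 507593.038 m, N = 9117569.835 m.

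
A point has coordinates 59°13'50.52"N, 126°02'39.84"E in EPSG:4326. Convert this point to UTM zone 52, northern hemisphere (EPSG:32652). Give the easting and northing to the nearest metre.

E 331367 m, N 6569480 m

Zone 52 central meridian λ₀ = 6×52 − 183 = 129°; Δλ = -2.9556°.
Transverse Mercator on WGS84 with k₀ = 0.9996 gives E = 331366.857 m, N = 6569479.529 m.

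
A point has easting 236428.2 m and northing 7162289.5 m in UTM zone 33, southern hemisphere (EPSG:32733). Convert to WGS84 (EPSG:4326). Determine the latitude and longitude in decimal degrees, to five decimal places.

lat -25.63350°, lon 12.37500°

Zone 33S: λ₀ = 15°, k₀ = 0.9996, false easting 500000 m, false northing 10000000 m.
Meridian distance M = (N − FN)/k₀ = -2838846.0 m.
Inverse transverse Mercator on WGS84 gives φ = -25.63349970°, λ = 12.37499961°.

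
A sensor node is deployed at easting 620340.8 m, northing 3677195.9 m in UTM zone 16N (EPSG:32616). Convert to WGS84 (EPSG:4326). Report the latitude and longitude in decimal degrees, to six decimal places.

Zone 16N: λ₀ = -87°, k₀ = 0.9996, false easting 500000 m.
Meridian distance M = (N − FN)/k₀ = 3678667.4 m.
Inverse transverse Mercator on WGS84 gives φ = 33.22699988°, λ = -85.70849958°.

lat 33.227000°, lon -85.708500°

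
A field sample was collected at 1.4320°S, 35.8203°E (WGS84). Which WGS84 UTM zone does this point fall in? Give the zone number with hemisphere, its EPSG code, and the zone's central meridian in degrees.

UTM zone = ⌊(λ + 180)/6⌋ + 1; 35.8203° ∈ [30°, 36°) → zone 36.
Hemisphere: S (φ < 0).
Central meridian λ₀ = 6×36 − 183 = 33°.
EPSG code: 32736.

Zone 36S (EPSG:32736), central meridian 33°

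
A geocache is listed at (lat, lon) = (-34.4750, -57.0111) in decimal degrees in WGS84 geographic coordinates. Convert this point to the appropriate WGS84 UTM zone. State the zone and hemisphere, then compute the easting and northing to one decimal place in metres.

Longitude -57.0111° lies in the 6° band [-60°, -54°), giving zone 21; latitude is south of the equator, so 21S.
Zone 21 central meridian λ₀ = 6×21 − 183 = -57°; Δλ = -0.0111°.
Transverse Mercator on WGS84 with k₀ = 0.9996 gives E = 498980.680 m, N = 6185174.867 m.

Zone 21S: E 498980.7 m, N 6185174.9 m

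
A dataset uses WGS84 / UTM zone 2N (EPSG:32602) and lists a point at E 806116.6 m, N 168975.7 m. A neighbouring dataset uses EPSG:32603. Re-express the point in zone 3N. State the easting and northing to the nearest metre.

UTM 2N → geographic: φ = 1.52699978°, λ = -168.24909977°.
UTM 3N (λ₀ = -165°) forward: E = 138389.186 m, N = 169053.204 m.

E 138389 m, N 169053 m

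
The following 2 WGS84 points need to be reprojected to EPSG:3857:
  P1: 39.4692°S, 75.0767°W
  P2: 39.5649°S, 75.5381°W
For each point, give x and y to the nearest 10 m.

P1: x -8357500 m, y -4789110 m; P2: x -8408860 m, y -4802910 m

Web Mercator: x = R·λ, y = R·ln tan(π/4+φ/2), R = 6378137 m.
P1 (-39.4692°, -75.0767°) → (-8357500.014, -4789105.038) m.
P2 (-39.5649°, -75.5381°) → (-8408862.827, -4802914.724) m.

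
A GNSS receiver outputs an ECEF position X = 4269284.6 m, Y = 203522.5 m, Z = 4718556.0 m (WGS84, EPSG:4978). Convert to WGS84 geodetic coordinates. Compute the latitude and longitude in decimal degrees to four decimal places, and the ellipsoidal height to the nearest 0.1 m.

lat 48.0207°, lon 2.7293°, h 188.2 m

λ = atan2(Y, X) = 2.72930010°; p = √(X²+Y²) = 4274132.9 m.
Bowring's method on WGS84 (a = 6378137 m, b = 6356752.314 m) gives φ = 48.02069990°, h = 188.174 m.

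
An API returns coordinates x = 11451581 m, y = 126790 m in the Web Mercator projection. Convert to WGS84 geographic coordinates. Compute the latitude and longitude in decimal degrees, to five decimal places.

R = 6378137 m. λ = x/R = 102.87130240°.
φ = 2·arctan(exp(y/R)) − 90° = 2·arctan(1.02008) − 90° = 1.13889894°.

lat 1.13890°, lon 102.87130°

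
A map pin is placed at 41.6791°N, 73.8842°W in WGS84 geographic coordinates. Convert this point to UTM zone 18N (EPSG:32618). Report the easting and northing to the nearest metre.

E 592871 m, N 4614749 m

Zone 18 central meridian λ₀ = 6×18 − 183 = -75°; Δλ = +1.1158°.
Transverse Mercator on WGS84 with k₀ = 0.9996 gives E = 592871.414 m, N = 4614749.431 m.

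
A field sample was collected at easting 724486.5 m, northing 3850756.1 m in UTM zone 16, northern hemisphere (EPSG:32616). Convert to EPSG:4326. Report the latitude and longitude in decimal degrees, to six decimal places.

lat 34.774300°, lon -84.546900°

Zone 16N: λ₀ = -87°, k₀ = 0.9996, false easting 500000 m.
Meridian distance M = (N − FN)/k₀ = 3852297.0 m.
Inverse transverse Mercator on WGS84 gives φ = 34.77429968°, λ = -84.54690011°.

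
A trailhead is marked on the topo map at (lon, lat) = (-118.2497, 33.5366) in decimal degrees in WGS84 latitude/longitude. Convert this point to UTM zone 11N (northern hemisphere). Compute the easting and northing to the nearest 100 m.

Zone 11 central meridian λ₀ = 6×11 − 183 = -117°; Δλ = -1.2497°.
Transverse Mercator on WGS84 with k₀ = 0.9996 gives E = 383966.407 m, N = 3711476.215 m.

E 384000 m, N 3711500 m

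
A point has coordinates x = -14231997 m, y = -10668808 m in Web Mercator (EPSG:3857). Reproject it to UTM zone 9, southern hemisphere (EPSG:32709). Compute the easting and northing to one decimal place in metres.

Web Mercator inverse (R = 6378137 m) → φ = -68.73449984°, λ = -127.84820429°.
UTM 9S forward: E = 546617.960 m, N = 2374805.173 m.

E 546618.0 m, N 2374805.2 m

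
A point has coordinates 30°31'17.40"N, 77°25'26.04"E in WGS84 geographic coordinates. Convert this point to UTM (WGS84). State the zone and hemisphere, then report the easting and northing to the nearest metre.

Longitude 77.4239° lies in the 6° band [72°, 78°), giving zone 43; latitude is north of the equator, so 43N.
Zone 43 central meridian λ₀ = 6×43 − 183 = 75°; Δλ = +2.4239°.
Transverse Mercator on WGS84 with k₀ = 0.9996 gives E = 732581.387 m, N = 3379073.530 m.

Zone 43N: E 732581 m, N 3379074 m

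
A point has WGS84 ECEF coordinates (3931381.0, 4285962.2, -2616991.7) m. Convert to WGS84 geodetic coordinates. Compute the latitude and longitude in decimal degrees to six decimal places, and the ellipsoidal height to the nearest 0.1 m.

λ = atan2(Y, X) = 47.47079995°; p = √(X²+Y²) = 5815946.1 m.
Bowring's method on WGS84 (a = 6378137 m, b = 6356752.314 m) gives φ = -24.37049990°, h = 3086.085 m.

lat -24.370500°, lon 47.470800°, h 3086.1 m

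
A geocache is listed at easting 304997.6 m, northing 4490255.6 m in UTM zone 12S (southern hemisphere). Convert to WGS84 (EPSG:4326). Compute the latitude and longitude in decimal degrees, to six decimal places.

Zone 12S: λ₀ = -111°, k₀ = 0.9996, false easting 500000 m, false northing 10000000 m.
Meridian distance M = (N − FN)/k₀ = -5511949.2 m.
Inverse transverse Mercator on WGS84 gives φ = -49.70860001°, λ = -113.70479951°.

lat -49.708600°, lon -113.704800°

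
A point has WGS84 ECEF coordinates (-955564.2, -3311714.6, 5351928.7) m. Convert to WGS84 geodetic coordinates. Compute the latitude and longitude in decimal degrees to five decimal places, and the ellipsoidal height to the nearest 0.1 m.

λ = atan2(Y, X) = -106.09499949°; p = √(X²+Y²) = 3446818.3 m.
Bowring's method on WGS84 (a = 6378137 m, b = 6356752.314 m) gives φ = 57.39199998°, h = 2823.102 m.

lat 57.39200°, lon -106.09500°, h 2823.1 m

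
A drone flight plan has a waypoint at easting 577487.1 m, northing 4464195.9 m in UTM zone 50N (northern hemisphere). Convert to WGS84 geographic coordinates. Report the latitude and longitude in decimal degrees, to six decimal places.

Zone 50N: λ₀ = 117°, k₀ = 0.9996, false easting 500000 m.
Meridian distance M = (N − FN)/k₀ = 4465982.3 m.
Inverse transverse Mercator on WGS84 gives φ = 40.32470005°, λ = 117.91210002°.

lat 40.324700°, lon 117.912100°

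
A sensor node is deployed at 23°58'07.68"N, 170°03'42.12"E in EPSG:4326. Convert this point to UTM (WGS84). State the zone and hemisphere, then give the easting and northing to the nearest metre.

Zone 59N: E 404539 m, N 2651090 m

Longitude 170.0617° lies in the 6° band [168°, 174°), giving zone 59; latitude is north of the equator, so 59N.
Zone 59 central meridian λ₀ = 6×59 − 183 = 171°; Δλ = -0.9383°.
Transverse Mercator on WGS84 with k₀ = 0.9996 gives E = 404538.626 m, N = 2651089.831 m.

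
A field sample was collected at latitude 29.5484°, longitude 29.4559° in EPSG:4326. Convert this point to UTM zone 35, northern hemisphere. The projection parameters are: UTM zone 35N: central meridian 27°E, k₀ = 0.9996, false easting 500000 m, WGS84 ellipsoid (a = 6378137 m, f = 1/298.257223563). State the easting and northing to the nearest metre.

Zone 35 central meridian λ₀ = 6×35 − 183 = 27°; Δλ = +2.4559°.
Transverse Mercator on WGS84 with k₀ = 0.9996 gives E = 737968.667 m, N = 3271262.259 m.

E 737969 m, N 3271262 m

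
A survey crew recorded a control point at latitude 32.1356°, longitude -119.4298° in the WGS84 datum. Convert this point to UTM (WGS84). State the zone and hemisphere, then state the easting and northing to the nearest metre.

Zone 11N: E 270801 m, N 3558052 m

Longitude -119.4298° lies in the 6° band [-120°, -114°), giving zone 11; latitude is north of the equator, so 11N.
Zone 11 central meridian λ₀ = 6×11 − 183 = -117°; Δλ = -2.4298°.
Transverse Mercator on WGS84 with k₀ = 0.9996 gives E = 270800.767 m, N = 3558052.168 m.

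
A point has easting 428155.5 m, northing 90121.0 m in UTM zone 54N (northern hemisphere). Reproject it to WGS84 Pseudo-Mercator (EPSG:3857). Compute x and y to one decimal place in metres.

x 15624169.3 m, y 90761.9 m

Unproject from UTM 54N (λ₀ = 141°) → φ = 0.81530029°, λ = 140.35430044°.
Web Mercator (R = 6378137 m): x = 15624169.255 m, y = 90761.876 m.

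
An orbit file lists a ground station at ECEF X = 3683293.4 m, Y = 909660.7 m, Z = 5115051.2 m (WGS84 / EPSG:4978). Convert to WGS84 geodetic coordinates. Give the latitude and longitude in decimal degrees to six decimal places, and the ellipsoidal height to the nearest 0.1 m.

lat 53.618600°, lon 13.872700°, h 4189.8 m

λ = atan2(Y, X) = 13.87269996°; p = √(X²+Y²) = 3793960.0 m.
Bowring's method on WGS84 (a = 6378137 m, b = 6356752.314 m) gives φ = 53.61860026°, h = 4189.827 m.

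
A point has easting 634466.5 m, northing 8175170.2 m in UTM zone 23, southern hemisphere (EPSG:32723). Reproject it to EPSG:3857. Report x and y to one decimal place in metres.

Unproject from UTM 23S (λ₀ = -45°) → φ = -16.50150005°, λ = -43.74009969°.
Web Mercator (R = 6378137 m): x = -4869125.625 m, y = -1862873.030 m.

x -4869125.6 m, y -1862873.0 m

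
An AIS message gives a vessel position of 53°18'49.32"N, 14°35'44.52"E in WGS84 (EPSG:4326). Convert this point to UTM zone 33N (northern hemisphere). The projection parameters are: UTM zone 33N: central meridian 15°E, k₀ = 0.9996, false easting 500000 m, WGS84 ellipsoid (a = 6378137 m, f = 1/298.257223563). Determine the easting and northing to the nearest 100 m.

Zone 33 central meridian λ₀ = 6×33 − 183 = 15°; Δλ = -0.4043°.
Transverse Mercator on WGS84 with k₀ = 0.9996 gives E = 473064.409 m, N = 5907244.201 m.

E 473100 m, N 5907200 m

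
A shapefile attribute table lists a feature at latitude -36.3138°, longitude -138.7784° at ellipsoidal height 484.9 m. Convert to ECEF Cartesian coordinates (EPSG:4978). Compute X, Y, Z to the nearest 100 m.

X -3870500 m, Y -3391000 m, Z -3756600 m

WGS84: a = 6378137 m, e² = 0.006694380; N(φ) = a/√(1−e²sin²φ) = 6385637.448 m.
X = (N+h)·cosφ·cosλ = -3870533.060 m; Y = (N+h)·cosφ·sinλ = -3390973.836 m; Z = (N(1−e²)+h)·sinφ = -3756592.499 m.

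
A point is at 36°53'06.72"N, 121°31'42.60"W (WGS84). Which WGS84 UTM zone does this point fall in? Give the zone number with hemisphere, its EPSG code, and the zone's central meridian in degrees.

UTM zone = ⌊(λ + 180)/6⌋ + 1; -121.5285° ∈ [-126°, -120°) → zone 10.
Hemisphere: N (φ ≥ 0).
Central meridian λ₀ = 6×10 − 183 = -123°.
EPSG code: 32610.

Zone 10N (EPSG:32610), central meridian -123°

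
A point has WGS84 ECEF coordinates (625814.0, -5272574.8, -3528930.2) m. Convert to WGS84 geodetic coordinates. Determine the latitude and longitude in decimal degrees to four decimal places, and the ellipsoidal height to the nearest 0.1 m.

lat -33.7869°, lon -83.2311°, h 3784.0 m

λ = atan2(Y, X) = -83.23110037°; p = √(X²+Y²) = 5309584.6 m.
Bowring's method on WGS84 (a = 6378137 m, b = 6356752.314 m) gives φ = -33.78689944°, h = 3784.009 m.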